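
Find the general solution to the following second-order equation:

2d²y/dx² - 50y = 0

Characteristic equation: 2r² - 50 = 0
Divide by 2: r² - 25 = 0
Roots: r = 5, -5 (distinct real)
General solution: y = C₁e^(5x) + C₂e^(-5x)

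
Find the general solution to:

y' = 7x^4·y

Separating variables and integrating:
ln|y| = 7x^5/5 + C

General solution: y = Ce^(7x^5/5)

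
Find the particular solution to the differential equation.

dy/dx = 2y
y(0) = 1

General solution: y = Ce^(2x)
Applying IC y(0) = 1:
Particular solution: y = e^(2x)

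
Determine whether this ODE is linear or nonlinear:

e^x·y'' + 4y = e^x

Linear (y and its derivatives appear to the first power only, no products of y terms)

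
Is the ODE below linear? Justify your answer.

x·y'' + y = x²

Yes. Linear (y and its derivatives appear to the first power only, no products of y terms)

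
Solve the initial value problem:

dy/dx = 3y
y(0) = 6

General solution: y = Ce^(3x)
Applying IC y(0) = 6:
Particular solution: y = 6e^(3x)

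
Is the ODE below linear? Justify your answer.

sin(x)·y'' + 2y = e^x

Yes. Linear (y and its derivatives appear to the first power only, no products of y terms)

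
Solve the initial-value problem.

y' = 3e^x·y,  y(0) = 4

General solution: y = Ce^(3e^x)
Applying IC y(0) = 4:
Particular solution: y = 4e^(3(e^x - 1))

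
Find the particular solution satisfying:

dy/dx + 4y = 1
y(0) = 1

General solution: y = 1/4 + Ce^(-4x)
Applying y(0) = 1: C = 1 - 1/4 = 3/4
Particular solution: y = 1/4 + (3/4)e^(-4x)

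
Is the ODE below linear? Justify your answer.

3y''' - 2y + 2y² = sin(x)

No. Nonlinear (y² term)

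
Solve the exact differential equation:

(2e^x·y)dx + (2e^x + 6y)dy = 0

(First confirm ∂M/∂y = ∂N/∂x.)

Verify exactness: ∂M/∂y = ∂N/∂x ✓
Find F(x,y) such that ∂F/∂x = M, ∂F/∂y = N
Solution: 2e^x·y + 3y² = C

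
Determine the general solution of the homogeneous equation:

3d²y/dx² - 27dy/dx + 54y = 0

Characteristic equation: 3r² - 27r + 54 = 0
Divide by 3: r² - 9r + 18 = 0
Roots: r = 6, 3 (distinct real)
General solution: y = C₁e^(6x) + C₂e^(3x)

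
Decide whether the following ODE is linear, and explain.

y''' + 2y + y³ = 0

Nonlinear (y³ term)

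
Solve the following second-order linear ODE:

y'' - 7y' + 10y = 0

Characteristic equation: r² - 7r + 10 = 0
Roots: r = 2, 5 (distinct real)
General solution: y = C₁e^(2x) + C₂e^(5x)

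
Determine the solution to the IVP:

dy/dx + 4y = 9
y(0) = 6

General solution: y = 9/4 + Ce^(-4x)
Applying y(0) = 6: C = 6 - 9/4 = 15/4
Particular solution: y = 9/4 + (15/4)e^(-4x)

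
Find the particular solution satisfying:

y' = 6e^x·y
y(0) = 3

General solution: y = Ce^(6e^x)
Applying IC y(0) = 3:
Particular solution: y = 3e^(6(e^x - 1))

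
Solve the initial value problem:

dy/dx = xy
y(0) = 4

General solution: y = Ce^(x²/2)
Applying IC y(0) = 4:
Particular solution: y = 4e^(x²/2)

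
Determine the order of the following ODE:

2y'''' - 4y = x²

The order is 4 (highest derivative is of order 4).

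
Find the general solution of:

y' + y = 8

Using integrating factor method:

General solution: y = 8 + Ce^(-x)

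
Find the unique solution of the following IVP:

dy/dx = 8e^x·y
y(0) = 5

General solution: y = Ce^(8e^x)
Applying IC y(0) = 5:
Particular solution: y = 5e^(8(e^x - 1))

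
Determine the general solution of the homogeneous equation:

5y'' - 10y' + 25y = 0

Characteristic equation: 5r² - 10r + 25 = 0
Divide by 5: r² - 2r + 5 = 0
Roots: r = 1 ± 2i (complex conjugates)
General solution: y = e^x(C₁cos(2x) + C₂sin(2x))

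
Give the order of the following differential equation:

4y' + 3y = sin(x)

The order is 1 (highest derivative is of order 1).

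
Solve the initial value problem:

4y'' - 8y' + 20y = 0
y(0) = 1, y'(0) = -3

General solution: y = e^x(C₁cos(2x) + C₂sin(2x))
Complex roots r = 1 ± 2i
Applying ICs: C₁ = 1, C₂ = -2
Particular solution: y = e^x(cos(2x) - 2sin(2x))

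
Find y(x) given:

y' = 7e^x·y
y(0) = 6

General solution: y = Ce^(7e^x)
Applying IC y(0) = 6:
Particular solution: y = 6e^(7(e^x - 1))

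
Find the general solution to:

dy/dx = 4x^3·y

Separating variables and integrating:
ln|y| = x^4 + C

General solution: y = Ce^(x^4)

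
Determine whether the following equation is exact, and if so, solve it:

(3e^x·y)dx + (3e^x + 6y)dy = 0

Verify exactness: ∂M/∂y = ∂N/∂x ✓
Find F(x,y) such that ∂F/∂x = M, ∂F/∂y = N
Solution: 3e^x·y + 3y² = C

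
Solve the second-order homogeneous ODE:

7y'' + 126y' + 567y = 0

Characteristic equation: 7r² + 126r + 567 = 0
Divide by 7: r² + 18r + 81 = 0
Factored: (r + 9)² = 0
Repeated root: r = -9
General solution: y = (C₁ + C₂x)e^(-9x)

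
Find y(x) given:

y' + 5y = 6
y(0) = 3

General solution: y = 6/5 + Ce^(-5x)
Applying y(0) = 3: C = 3 - 6/5 = 9/5
Particular solution: y = 6/5 + (9/5)e^(-5x)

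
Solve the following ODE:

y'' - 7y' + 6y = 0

Characteristic equation: r² - 7r + 6 = 0
Roots: r = 6, 1 (distinct real)
General solution: y = C₁e^(6x) + C₂e^x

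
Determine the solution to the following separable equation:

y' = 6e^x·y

Separating variables and integrating:
ln|y| = 6e^x + C

General solution: y = Ce^(6e^x)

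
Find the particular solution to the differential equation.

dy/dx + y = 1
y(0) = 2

General solution: y = 1 + Ce^(-x)
Applying y(0) = 2: C = 2 - 1 = 1
Particular solution: y = 1 + e^(-x)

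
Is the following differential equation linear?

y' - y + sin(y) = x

No. Nonlinear (sin(y) is nonlinear in y)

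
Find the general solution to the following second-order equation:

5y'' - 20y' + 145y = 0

Characteristic equation: 5r² - 20r + 145 = 0
Divide by 5: r² - 4r + 29 = 0
Roots: r = 2 ± 5i (complex conjugates)
General solution: y = e^(2x)(C₁cos(5x) + C₂sin(5x))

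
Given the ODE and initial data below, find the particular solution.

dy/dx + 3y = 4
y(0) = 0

General solution: y = 4/3 + Ce^(-3x)
Applying y(0) = 0: C = 0 - 4/3 = -4/3
Particular solution: y = 4/3 - (4/3)e^(-3x)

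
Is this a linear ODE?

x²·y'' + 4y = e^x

Yes. Linear (y and its derivatives appear to the first power only, no products of y terms)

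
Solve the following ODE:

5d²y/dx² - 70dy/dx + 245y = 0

Characteristic equation: 5r² - 70r + 245 = 0
Divide by 5: r² - 14r + 49 = 0
Factored: (r - 7)² = 0
Repeated root: r = 7
General solution: y = (C₁ + C₂x)e^(7x)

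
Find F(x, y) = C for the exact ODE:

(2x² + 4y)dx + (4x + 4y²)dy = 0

Verify exactness: ∂M/∂y = ∂N/∂x ✓
Find F(x,y) such that ∂F/∂x = M, ∂F/∂y = N
Solution: 2x³/3 + 4xy + 4y³/3 = C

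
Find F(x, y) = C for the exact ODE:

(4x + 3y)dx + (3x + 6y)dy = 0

Verify exactness: ∂M/∂y = ∂N/∂x ✓
Find F(x,y) such that ∂F/∂x = M, ∂F/∂y = N
Solution: 2x² + 3xy + 3y² = C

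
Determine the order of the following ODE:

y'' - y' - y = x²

The order is 2 (highest derivative is of order 2).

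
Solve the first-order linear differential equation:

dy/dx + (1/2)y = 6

Using integrating factor method:

General solution: y = 12 + Ce^(-x/2)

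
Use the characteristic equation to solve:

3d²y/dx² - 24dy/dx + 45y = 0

Characteristic equation: 3r² - 24r + 45 = 0
Divide by 3: r² - 8r + 15 = 0
Roots: r = 5, 3 (distinct real)
General solution: y = C₁e^(5x) + C₂e^(3x)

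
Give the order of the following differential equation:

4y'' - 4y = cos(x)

The order is 2 (highest derivative is of order 2).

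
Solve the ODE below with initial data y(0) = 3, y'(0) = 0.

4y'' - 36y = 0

General solution: y = C₁e^(3x) + C₂e^(-3x)
Applying ICs: C₁ = 3/2, C₂ = 3/2
Particular solution: y = (3/2)e^(3x) + (3/2)e^(-3x)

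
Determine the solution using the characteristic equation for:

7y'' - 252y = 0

Characteristic equation: 7r² - 252 = 0
Divide by 7: r² - 36 = 0
Roots: r = 6, -6 (distinct real)
General solution: y = C₁e^(6x) + C₂e^(-6x)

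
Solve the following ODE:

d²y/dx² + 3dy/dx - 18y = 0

Characteristic equation: r² + 3r - 18 = 0
Roots: r = 3, -6 (distinct real)
General solution: y = C₁e^(3x) + C₂e^(-6x)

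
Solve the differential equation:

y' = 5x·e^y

Separating variables and integrating:
-e^(-y) = 5x²/2 + C

General solution: y = -ln(C - 5x²/2)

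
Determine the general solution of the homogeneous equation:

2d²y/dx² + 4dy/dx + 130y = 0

Characteristic equation: 2r² + 4r + 130 = 0
Divide by 2: r² + 2r + 65 = 0
Roots: r = -1 ± 8i (complex conjugates)
General solution: y = e^(-x)(C₁cos(8x) + C₂sin(8x))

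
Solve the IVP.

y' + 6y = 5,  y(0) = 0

General solution: y = 5/6 + Ce^(-6x)
Applying y(0) = 0: C = 0 - 5/6 = -5/6
Particular solution: y = 5/6 - (5/6)e^(-6x)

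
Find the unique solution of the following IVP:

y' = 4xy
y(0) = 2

General solution: y = Ce^(2x²)
Applying IC y(0) = 2:
Particular solution: y = 2e^(2x²)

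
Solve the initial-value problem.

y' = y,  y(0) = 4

General solution: y = Ce^x
Applying IC y(0) = 4:
Particular solution: y = 4e^x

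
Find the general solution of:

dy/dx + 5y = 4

Using integrating factor method:

General solution: y = 4/5 + Ce^(-5x)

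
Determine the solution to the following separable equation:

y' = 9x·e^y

Separating variables and integrating:
-e^(-y) = 9x²/2 + C

General solution: y = -ln(C - 9x²/2)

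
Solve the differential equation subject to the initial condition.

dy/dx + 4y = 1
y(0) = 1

General solution: y = 1/4 + Ce^(-4x)
Applying y(0) = 1: C = 1 - 1/4 = 3/4
Particular solution: y = 1/4 + (3/4)e^(-4x)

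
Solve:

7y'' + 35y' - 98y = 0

Characteristic equation: 7r² + 35r - 98 = 0
Divide by 7: r² + 5r - 14 = 0
Roots: r = 2, -7 (distinct real)
General solution: y = C₁e^(2x) + C₂e^(-7x)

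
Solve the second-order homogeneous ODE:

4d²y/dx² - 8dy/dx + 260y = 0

Characteristic equation: 4r² - 8r + 260 = 0
Divide by 4: r² - 2r + 65 = 0
Roots: r = 1 ± 8i (complex conjugates)
General solution: y = e^x(C₁cos(8x) + C₂sin(8x))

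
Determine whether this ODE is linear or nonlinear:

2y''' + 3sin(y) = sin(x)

Nonlinear (sin(y) is nonlinear in y)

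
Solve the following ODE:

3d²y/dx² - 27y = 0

Characteristic equation: 3r² - 27 = 0
Divide by 3: r² - 9 = 0
Roots: r = 3, -3 (distinct real)
General solution: y = C₁e^(3x) + C₂e^(-3x)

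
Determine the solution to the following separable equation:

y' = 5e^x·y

Separating variables and integrating:
ln|y| = 5e^x + C

General solution: y = Ce^(5e^x)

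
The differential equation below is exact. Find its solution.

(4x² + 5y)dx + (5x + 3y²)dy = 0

Verify exactness: ∂M/∂y = ∂N/∂x ✓
Find F(x,y) such that ∂F/∂x = M, ∂F/∂y = N
Solution: 4x³/3 + 5xy + y³ = C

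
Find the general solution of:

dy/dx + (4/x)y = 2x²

Using integrating factor method:

General solution: y = (2/7)x^3 + Cx^(-4)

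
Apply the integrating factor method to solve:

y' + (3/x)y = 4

Using integrating factor method:

General solution: y = x + Cx^(-3)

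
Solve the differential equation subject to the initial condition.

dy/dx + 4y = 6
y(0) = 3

General solution: y = 3/2 + Ce^(-4x)
Applying y(0) = 3: C = 3 - 3/2 = 3/2
Particular solution: y = 3/2 + (3/2)e^(-4x)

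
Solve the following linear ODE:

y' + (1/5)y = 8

Using integrating factor method:

General solution: y = 40 + Ce^(-x/5)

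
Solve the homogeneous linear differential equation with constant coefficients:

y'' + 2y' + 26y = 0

Characteristic equation: r² + 2r + 26 = 0
Roots: r = -1 ± 5i (complex conjugates)
General solution: y = e^(-x)(C₁cos(5x) + C₂sin(5x))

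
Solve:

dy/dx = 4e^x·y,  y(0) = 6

General solution: y = Ce^(4e^x)
Applying IC y(0) = 6:
Particular solution: y = 6e^(4(e^x - 1))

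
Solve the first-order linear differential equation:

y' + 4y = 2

Using integrating factor method:

General solution: y = 1/2 + Ce^(-4x)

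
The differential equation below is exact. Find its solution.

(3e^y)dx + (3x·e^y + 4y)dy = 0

Verify exactness: ∂M/∂y = ∂N/∂x ✓
Find F(x,y) such that ∂F/∂x = M, ∂F/∂y = N
Solution: 3x·e^y + 2y² = C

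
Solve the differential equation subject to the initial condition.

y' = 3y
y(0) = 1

General solution: y = Ce^(3x)
Applying IC y(0) = 1:
Particular solution: y = e^(3x)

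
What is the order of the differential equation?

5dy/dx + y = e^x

The order is 1 (highest derivative is of order 1).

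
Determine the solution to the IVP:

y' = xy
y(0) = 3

General solution: y = Ce^(x²/2)
Applying IC y(0) = 3:
Particular solution: y = 3e^(x²/2)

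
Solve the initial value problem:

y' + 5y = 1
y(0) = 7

General solution: y = 1/5 + Ce^(-5x)
Applying y(0) = 7: C = 7 - 1/5 = 34/5
Particular solution: y = 1/5 + (34/5)e^(-5x)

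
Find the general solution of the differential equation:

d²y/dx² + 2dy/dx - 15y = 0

Characteristic equation: r² + 2r - 15 = 0
Roots: r = 3, -5 (distinct real)
General solution: y = C₁e^(3x) + C₂e^(-5x)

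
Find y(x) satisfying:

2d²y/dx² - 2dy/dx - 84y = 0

Characteristic equation: 2r² - 2r - 84 = 0
Divide by 2: r² - r - 42 = 0
Roots: r = 7, -6 (distinct real)
General solution: y = C₁e^(7x) + C₂e^(-6x)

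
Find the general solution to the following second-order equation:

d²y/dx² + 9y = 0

Characteristic equation: r² + 9 = 0
Roots: r = ±3i (complex conjugates)
General solution: y = C₁cos(3x) + C₂sin(3x)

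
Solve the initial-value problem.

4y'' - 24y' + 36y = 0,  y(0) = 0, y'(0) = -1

General solution: y = (C₁ + C₂x)e^(3x)
Repeated root r = 3
Applying ICs: C₁ = 0, C₂ = -1
Particular solution: y = -xe^(3x)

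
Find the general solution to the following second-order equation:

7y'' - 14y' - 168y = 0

Characteristic equation: 7r² - 14r - 168 = 0
Divide by 7: r² - 2r - 24 = 0
Roots: r = 6, -4 (distinct real)
General solution: y = C₁e^(6x) + C₂e^(-4x)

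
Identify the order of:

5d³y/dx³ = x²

The order is 3 (highest derivative is of order 3).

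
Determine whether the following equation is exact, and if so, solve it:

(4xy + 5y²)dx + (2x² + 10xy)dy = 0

Verify exactness: ∂M/∂y = ∂N/∂x ✓
Find F(x,y) such that ∂F/∂x = M, ∂F/∂y = N
Solution: 2x²y + 5xy² = C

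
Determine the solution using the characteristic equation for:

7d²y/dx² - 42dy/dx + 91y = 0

Characteristic equation: 7r² - 42r + 91 = 0
Divide by 7: r² - 6r + 13 = 0
Roots: r = 3 ± 2i (complex conjugates)
General solution: y = e^(3x)(C₁cos(2x) + C₂sin(2x))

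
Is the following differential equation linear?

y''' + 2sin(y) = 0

No. Nonlinear (sin(y) is nonlinear in y)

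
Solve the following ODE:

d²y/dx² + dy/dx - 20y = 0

Characteristic equation: r² + r - 20 = 0
Roots: r = 4, -5 (distinct real)
General solution: y = C₁e^(4x) + C₂e^(-5x)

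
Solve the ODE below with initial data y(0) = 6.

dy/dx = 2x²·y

General solution: y = Ce^(2x³/3)
Applying IC y(0) = 6:
Particular solution: y = 6e^(2x³/3)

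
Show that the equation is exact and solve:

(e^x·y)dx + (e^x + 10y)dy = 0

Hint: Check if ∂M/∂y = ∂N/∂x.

Verify exactness: ∂M/∂y = ∂N/∂x ✓
Find F(x,y) such that ∂F/∂x = M, ∂F/∂y = N
Solution: e^x·y + 5y² = C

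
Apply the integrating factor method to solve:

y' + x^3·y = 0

Using integrating factor method:

General solution: y = Ce^(-x^4/4)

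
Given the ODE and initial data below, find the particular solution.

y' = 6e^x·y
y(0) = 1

General solution: y = Ce^(6e^x)
Applying IC y(0) = 1:
Particular solution: y = e^(6(e^x - 1))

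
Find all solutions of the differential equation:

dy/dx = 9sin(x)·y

Separating variables and integrating:
ln|y| = -9cos(x) + C

General solution: y = Ce^(-9cos(x))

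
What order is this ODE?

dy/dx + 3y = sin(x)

The order is 1 (highest derivative is of order 1).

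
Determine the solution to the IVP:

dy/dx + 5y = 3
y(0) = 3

General solution: y = 3/5 + Ce^(-5x)
Applying y(0) = 3: C = 3 - 3/5 = 12/5
Particular solution: y = 3/5 + (12/5)e^(-5x)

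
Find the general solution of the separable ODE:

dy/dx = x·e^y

Separating variables and integrating:
-e^(-y) = x²/2 + C

General solution: y = -ln(C - x²/2)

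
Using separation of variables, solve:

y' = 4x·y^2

Separating variables and integrating:
-1/y = 2x^2 + C

General solution: y^-1 = -2x^2 + C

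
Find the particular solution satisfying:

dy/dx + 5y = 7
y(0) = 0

General solution: y = 7/5 + Ce^(-5x)
Applying y(0) = 0: C = 0 - 7/5 = -7/5
Particular solution: y = 7/5 - (7/5)e^(-5x)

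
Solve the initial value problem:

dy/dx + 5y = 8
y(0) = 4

General solution: y = 8/5 + Ce^(-5x)
Applying y(0) = 4: C = 4 - 8/5 = 12/5
Particular solution: y = 8/5 + (12/5)e^(-5x)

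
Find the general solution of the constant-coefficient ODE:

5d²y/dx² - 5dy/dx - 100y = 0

Characteristic equation: 5r² - 5r - 100 = 0
Divide by 5: r² - r - 20 = 0
Roots: r = 5, -4 (distinct real)
General solution: y = C₁e^(5x) + C₂e^(-4x)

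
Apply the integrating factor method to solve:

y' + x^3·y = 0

Using integrating factor method:

General solution: y = Ce^(-x^4/4)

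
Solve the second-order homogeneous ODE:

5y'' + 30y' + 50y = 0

Characteristic equation: 5r² + 30r + 50 = 0
Divide by 5: r² + 6r + 10 = 0
Roots: r = -3 ± i (complex conjugates)
General solution: y = e^(-3x)(C₁cos(x) + C₂sin(x))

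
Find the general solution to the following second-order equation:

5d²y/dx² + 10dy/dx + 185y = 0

Characteristic equation: 5r² + 10r + 185 = 0
Divide by 5: r² + 2r + 37 = 0
Roots: r = -1 ± 6i (complex conjugates)
General solution: y = e^(-x)(C₁cos(6x) + C₂sin(6x))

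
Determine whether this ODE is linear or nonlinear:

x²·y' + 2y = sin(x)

Linear (y and its derivatives appear to the first power only, no products of y terms)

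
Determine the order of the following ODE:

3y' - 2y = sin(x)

The order is 1 (highest derivative is of order 1).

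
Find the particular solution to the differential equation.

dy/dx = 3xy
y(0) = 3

General solution: y = Ce^(3x²/2)
Applying IC y(0) = 3:
Particular solution: y = 3e^(3x²/2)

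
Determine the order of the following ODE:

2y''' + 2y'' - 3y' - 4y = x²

The order is 3 (highest derivative is of order 3).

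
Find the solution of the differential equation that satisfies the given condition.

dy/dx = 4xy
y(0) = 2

General solution: y = Ce^(2x²)
Applying IC y(0) = 2:
Particular solution: y = 2e^(2x²)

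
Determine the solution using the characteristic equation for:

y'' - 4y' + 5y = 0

Characteristic equation: r² - 4r + 5 = 0
Roots: r = 2 ± i (complex conjugates)
General solution: y = e^(2x)(C₁cos(x) + C₂sin(x))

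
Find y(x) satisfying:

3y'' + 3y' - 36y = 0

Characteristic equation: 3r² + 3r - 36 = 0
Divide by 3: r² + r - 12 = 0
Roots: r = 3, -4 (distinct real)
General solution: y = C₁e^(3x) + C₂e^(-4x)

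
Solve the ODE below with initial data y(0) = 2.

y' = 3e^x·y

General solution: y = Ce^(3e^x)
Applying IC y(0) = 2:
Particular solution: y = 2e^(3(e^x - 1))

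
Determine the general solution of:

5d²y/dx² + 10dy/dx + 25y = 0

Characteristic equation: 5r² + 10r + 25 = 0
Divide by 5: r² + 2r + 5 = 0
Roots: r = -1 ± 2i (complex conjugates)
General solution: y = e^(-x)(C₁cos(2x) + C₂sin(2x))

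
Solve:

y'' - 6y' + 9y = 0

Characteristic equation: r² - 6r + 9 = 0
Factored: (r - 3)² = 0
Repeated root: r = 3
General solution: y = (C₁ + C₂x)e^(3x)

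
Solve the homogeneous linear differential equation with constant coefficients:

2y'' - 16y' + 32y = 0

Characteristic equation: 2r² - 16r + 32 = 0
Divide by 2: r² - 8r + 16 = 0
Factored: (r - 4)² = 0
Repeated root: r = 4
General solution: y = (C₁ + C₂x)e^(4x)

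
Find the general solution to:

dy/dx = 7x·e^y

Separating variables and integrating:
-e^(-y) = 7x²/2 + C

General solution: y = -ln(C - 7x²/2)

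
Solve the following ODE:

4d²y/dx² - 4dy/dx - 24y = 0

Characteristic equation: 4r² - 4r - 24 = 0
Divide by 4: r² - r - 6 = 0
Roots: r = 3, -2 (distinct real)
General solution: y = C₁e^(3x) + C₂e^(-2x)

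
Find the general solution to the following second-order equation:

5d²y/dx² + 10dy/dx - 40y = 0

Characteristic equation: 5r² + 10r - 40 = 0
Divide by 5: r² + 2r - 8 = 0
Roots: r = 2, -4 (distinct real)
General solution: y = C₁e^(2x) + C₂e^(-4x)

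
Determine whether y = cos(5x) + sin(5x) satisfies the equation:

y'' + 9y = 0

Verification:
y'' = -25cos(5x) - 25sin(5x)
y'' + 9y ≠ 0 (frequency mismatch: got 25 instead of 9)

No, it is not a solution.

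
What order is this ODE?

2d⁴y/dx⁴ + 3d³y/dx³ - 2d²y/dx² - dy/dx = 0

The order is 4 (highest derivative is of order 4).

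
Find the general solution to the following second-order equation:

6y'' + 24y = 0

Characteristic equation: 6r² + 24 = 0
Divide by 6: r² + 4 = 0
Roots: r = ±2i (complex conjugates)
General solution: y = C₁cos(2x) + C₂sin(2x)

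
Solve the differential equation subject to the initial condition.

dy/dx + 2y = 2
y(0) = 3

General solution: y = 1 + Ce^(-2x)
Applying y(0) = 3: C = 3 - 1 = 2
Particular solution: y = 1 + 2e^(-2x)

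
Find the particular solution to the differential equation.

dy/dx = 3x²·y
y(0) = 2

General solution: y = Ce^(x³)
Applying IC y(0) = 2:
Particular solution: y = 2e^(x³)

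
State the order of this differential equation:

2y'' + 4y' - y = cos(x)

The order is 2 (highest derivative is of order 2).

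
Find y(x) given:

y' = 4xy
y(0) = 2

General solution: y = Ce^(2x²)
Applying IC y(0) = 2:
Particular solution: y = 2e^(2x²)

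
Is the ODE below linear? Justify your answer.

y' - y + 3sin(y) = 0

No. Nonlinear (sin(y) is nonlinear in y)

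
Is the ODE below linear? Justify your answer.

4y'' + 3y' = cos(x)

Yes. Linear (y and its derivatives appear to the first power only, no products of y terms)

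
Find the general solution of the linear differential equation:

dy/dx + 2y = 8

Using integrating factor method:

General solution: y = 4 + Ce^(-2x)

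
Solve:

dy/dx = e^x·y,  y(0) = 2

General solution: y = Ce^(e^x)
Applying IC y(0) = 2:
Particular solution: y = 2e^(e^x - 1)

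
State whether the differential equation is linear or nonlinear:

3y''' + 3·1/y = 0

Nonlinear (1/y term)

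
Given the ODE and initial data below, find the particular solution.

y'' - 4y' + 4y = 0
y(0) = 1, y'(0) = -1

General solution: y = (C₁ + C₂x)e^(2x)
Repeated root r = 2
Applying ICs: C₁ = 1, C₂ = -3
Particular solution: y = (1 - 3x)e^(2x)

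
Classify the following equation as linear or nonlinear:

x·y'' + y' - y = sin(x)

Linear (y and its derivatives appear to the first power only, no products of y terms)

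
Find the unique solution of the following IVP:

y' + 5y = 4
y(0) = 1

General solution: y = 4/5 + Ce^(-5x)
Applying y(0) = 1: C = 1 - 4/5 = 1/5
Particular solution: y = 4/5 + (1/5)e^(-5x)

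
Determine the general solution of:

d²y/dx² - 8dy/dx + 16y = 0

Characteristic equation: r² - 8r + 16 = 0
Factored: (r - 4)² = 0
Repeated root: r = 4
General solution: y = (C₁ + C₂x)e^(4x)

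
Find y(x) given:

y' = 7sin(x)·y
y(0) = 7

General solution: y = Ce^(-7cos(x))
Applying IC y(0) = 7:
Particular solution: y = 7e^(7(1-cos(x)))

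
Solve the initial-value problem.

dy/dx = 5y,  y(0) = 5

General solution: y = Ce^(5x)
Applying IC y(0) = 5:
Particular solution: y = 5e^(5x)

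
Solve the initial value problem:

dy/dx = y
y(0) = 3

General solution: y = Ce^x
Applying IC y(0) = 3:
Particular solution: y = 3e^x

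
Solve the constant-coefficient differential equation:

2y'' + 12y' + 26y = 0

Characteristic equation: 2r² + 12r + 26 = 0
Divide by 2: r² + 6r + 13 = 0
Roots: r = -3 ± 2i (complex conjugates)
General solution: y = e^(-3x)(C₁cos(2x) + C₂sin(2x))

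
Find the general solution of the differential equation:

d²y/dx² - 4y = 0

Characteristic equation: r² - 4 = 0
Roots: r = 2, -2 (distinct real)
General solution: y = C₁e^(2x) + C₂e^(-2x)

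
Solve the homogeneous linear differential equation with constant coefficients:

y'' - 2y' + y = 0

Characteristic equation: r² - 2r + 1 = 0
Factored: (r - 1)² = 0
Repeated root: r = 1
General solution: y = (C₁ + C₂x)e^x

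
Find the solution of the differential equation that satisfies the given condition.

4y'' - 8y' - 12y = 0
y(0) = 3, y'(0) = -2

General solution: y = C₁e^(3x) + C₂e^(-x)
Applying ICs: C₁ = 1/4, C₂ = 11/4
Particular solution: y = (1/4)e^(3x) + (11/4)e^(-x)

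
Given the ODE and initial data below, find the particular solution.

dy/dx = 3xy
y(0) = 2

General solution: y = Ce^(3x²/2)
Applying IC y(0) = 2:
Particular solution: y = 2e^(3x²/2)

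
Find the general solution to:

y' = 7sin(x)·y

Separating variables and integrating:
ln|y| = -7cos(x) + C

General solution: y = Ce^(-7cos(x))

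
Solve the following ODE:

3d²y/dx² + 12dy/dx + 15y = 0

Characteristic equation: 3r² + 12r + 15 = 0
Divide by 3: r² + 4r + 5 = 0
Roots: r = -2 ± i (complex conjugates)
General solution: y = e^(-2x)(C₁cos(x) + C₂sin(x))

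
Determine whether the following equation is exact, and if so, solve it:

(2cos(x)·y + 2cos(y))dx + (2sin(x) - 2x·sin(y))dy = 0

Verify exactness: ∂M/∂y = ∂N/∂x ✓
Find F(x,y) such that ∂F/∂x = M, ∂F/∂y = N
Solution: 2sin(x)·y + 2x·cos(y) = C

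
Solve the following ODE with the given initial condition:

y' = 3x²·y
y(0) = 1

General solution: y = Ce^(x³)
Applying IC y(0) = 1:
Particular solution: y = e^(x³)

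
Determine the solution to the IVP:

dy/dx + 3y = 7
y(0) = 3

General solution: y = 7/3 + Ce^(-3x)
Applying y(0) = 3: C = 3 - 7/3 = 2/3
Particular solution: y = 7/3 + (2/3)e^(-3x)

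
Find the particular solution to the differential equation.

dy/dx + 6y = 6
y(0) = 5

General solution: y = 1 + Ce^(-6x)
Applying y(0) = 5: C = 5 - 1 = 4
Particular solution: y = 1 + 4e^(-6x)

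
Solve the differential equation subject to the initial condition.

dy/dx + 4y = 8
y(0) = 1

General solution: y = 2 + Ce^(-4x)
Applying y(0) = 1: C = 1 - 2 = -1
Particular solution: y = 2 - e^(-4x)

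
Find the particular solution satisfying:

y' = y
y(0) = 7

General solution: y = Ce^x
Applying IC y(0) = 7:
Particular solution: y = 7e^x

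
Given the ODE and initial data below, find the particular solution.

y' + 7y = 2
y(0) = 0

General solution: y = 2/7 + Ce^(-7x)
Applying y(0) = 0: C = 0 - 2/7 = -2/7
Particular solution: y = 2/7 - (2/7)e^(-7x)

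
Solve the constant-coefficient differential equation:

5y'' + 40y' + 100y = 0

Characteristic equation: 5r² + 40r + 100 = 0
Divide by 5: r² + 8r + 20 = 0
Roots: r = -4 ± 2i (complex conjugates)
General solution: y = e^(-4x)(C₁cos(2x) + C₂sin(2x))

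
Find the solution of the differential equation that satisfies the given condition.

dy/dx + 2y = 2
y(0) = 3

General solution: y = 1 + Ce^(-2x)
Applying y(0) = 3: C = 3 - 1 = 2
Particular solution: y = 1 + 2e^(-2x)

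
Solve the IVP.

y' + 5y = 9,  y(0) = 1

General solution: y = 9/5 + Ce^(-5x)
Applying y(0) = 1: C = 1 - 9/5 = -4/5
Particular solution: y = 9/5 - (4/5)e^(-5x)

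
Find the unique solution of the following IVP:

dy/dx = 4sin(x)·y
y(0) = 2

General solution: y = Ce^(-4cos(x))
Applying IC y(0) = 2:
Particular solution: y = 2e^(4(1-cos(x)))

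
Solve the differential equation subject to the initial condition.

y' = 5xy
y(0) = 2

General solution: y = Ce^(5x²/2)
Applying IC y(0) = 2:
Particular solution: y = 2e^(5x²/2)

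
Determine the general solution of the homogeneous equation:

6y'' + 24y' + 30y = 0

Characteristic equation: 6r² + 24r + 30 = 0
Divide by 6: r² + 4r + 5 = 0
Roots: r = -2 ± i (complex conjugates)
General solution: y = e^(-2x)(C₁cos(x) + C₂sin(x))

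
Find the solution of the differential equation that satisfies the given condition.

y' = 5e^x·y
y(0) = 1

General solution: y = Ce^(5e^x)
Applying IC y(0) = 1:
Particular solution: y = e^(5(e^x - 1))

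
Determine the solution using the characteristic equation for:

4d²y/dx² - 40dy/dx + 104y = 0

Characteristic equation: 4r² - 40r + 104 = 0
Divide by 4: r² - 10r + 26 = 0
Roots: r = 5 ± i (complex conjugates)
General solution: y = e^(5x)(C₁cos(x) + C₂sin(x))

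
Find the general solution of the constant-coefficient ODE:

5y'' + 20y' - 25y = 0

Characteristic equation: 5r² + 20r - 25 = 0
Divide by 5: r² + 4r - 5 = 0
Roots: r = 1, -5 (distinct real)
General solution: y = C₁e^x + C₂e^(-5x)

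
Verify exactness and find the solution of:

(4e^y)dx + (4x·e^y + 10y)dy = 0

Verify exactness: ∂M/∂y = ∂N/∂x ✓
Find F(x,y) such that ∂F/∂x = M, ∂F/∂y = N
Solution: 4x·e^y + 5y² = C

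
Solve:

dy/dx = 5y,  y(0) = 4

General solution: y = Ce^(5x)
Applying IC y(0) = 4:
Particular solution: y = 4e^(5x)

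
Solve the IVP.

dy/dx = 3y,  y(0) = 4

General solution: y = Ce^(3x)
Applying IC y(0) = 4:
Particular solution: y = 4e^(3x)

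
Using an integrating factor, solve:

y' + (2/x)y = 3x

Using integrating factor method:

General solution: y = (3/4)x^2 + Cx^(-2)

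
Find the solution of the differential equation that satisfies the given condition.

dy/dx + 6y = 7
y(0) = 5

General solution: y = 7/6 + Ce^(-6x)
Applying y(0) = 5: C = 5 - 7/6 = 23/6
Particular solution: y = 7/6 + (23/6)e^(-6x)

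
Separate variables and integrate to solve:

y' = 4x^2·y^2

Separating variables and integrating:
-1/y = 4x^3/3 + C

General solution: y^-1 = (-4/3)x^3 + C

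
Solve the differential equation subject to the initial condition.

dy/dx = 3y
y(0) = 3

General solution: y = Ce^(3x)
Applying IC y(0) = 3:
Particular solution: y = 3e^(3x)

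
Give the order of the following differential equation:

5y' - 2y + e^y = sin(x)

The order is 1 (highest derivative is of order 1).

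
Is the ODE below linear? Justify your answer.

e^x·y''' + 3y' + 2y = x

Yes. Linear (y and its derivatives appear to the first power only, no products of y terms)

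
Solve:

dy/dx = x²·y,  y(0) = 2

General solution: y = Ce^(x³/3)
Applying IC y(0) = 2:
Particular solution: y = 2e^(x³/3)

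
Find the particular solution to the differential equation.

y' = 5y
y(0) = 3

General solution: y = Ce^(5x)
Applying IC y(0) = 3:
Particular solution: y = 3e^(5x)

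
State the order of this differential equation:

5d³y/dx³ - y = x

The order is 3 (highest derivative is of order 3).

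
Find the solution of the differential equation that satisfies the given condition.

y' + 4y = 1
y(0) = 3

General solution: y = 1/4 + Ce^(-4x)
Applying y(0) = 3: C = 3 - 1/4 = 11/4
Particular solution: y = 1/4 + (11/4)e^(-4x)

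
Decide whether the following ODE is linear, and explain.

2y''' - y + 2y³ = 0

Nonlinear (y³ term)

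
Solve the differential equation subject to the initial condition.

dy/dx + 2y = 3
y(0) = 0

General solution: y = 3/2 + Ce^(-2x)
Applying y(0) = 0: C = 0 - 3/2 = -3/2
Particular solution: y = 3/2 - (3/2)e^(-2x)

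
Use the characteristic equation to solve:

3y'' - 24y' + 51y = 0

Characteristic equation: 3r² - 24r + 51 = 0
Divide by 3: r² - 8r + 17 = 0
Roots: r = 4 ± i (complex conjugates)
General solution: y = e^(4x)(C₁cos(x) + C₂sin(x))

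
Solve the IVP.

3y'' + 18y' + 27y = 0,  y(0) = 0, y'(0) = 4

General solution: y = (C₁ + C₂x)e^(-3x)
Repeated root r = -3
Applying ICs: C₁ = 0, C₂ = 4
Particular solution: y = 4xe^(-3x)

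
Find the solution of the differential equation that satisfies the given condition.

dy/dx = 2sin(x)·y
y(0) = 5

General solution: y = Ce^(-2cos(x))
Applying IC y(0) = 5:
Particular solution: y = 5e^(2(1-cos(x)))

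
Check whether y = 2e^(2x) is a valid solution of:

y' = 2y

Verification:
y = 2e^(2x)
y' = 4e^(2x)
2y = 4e^(2x)
y' = 2y ✓

Yes, it is a solution.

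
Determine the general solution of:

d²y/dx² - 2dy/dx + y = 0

Characteristic equation: r² - 2r + 1 = 0
Factored: (r - 1)² = 0
Repeated root: r = 1
General solution: y = (C₁ + C₂x)e^x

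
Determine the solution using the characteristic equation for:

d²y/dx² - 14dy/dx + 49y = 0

Characteristic equation: r² - 14r + 49 = 0
Factored: (r - 7)² = 0
Repeated root: r = 7
General solution: y = (C₁ + C₂x)e^(7x)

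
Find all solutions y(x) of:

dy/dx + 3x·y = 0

Using integrating factor method:

General solution: y = Ce^(-3x^2/2)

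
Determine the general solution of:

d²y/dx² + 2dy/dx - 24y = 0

Characteristic equation: r² + 2r - 24 = 0
Roots: r = 4, -6 (distinct real)
General solution: y = C₁e^(4x) + C₂e^(-6x)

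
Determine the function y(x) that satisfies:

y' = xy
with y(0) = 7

General solution: y = Ce^(x²/2)
Applying IC y(0) = 7:
Particular solution: y = 7e^(x²/2)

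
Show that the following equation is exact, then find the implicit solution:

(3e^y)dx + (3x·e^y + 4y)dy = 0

Verify exactness: ∂M/∂y = ∂N/∂x ✓
Find F(x,y) such that ∂F/∂x = M, ∂F/∂y = N
Solution: 3x·e^y + 2y² = C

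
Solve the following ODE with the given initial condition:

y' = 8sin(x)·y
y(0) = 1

General solution: y = Ce^(-8cos(x))
Applying IC y(0) = 1:
Particular solution: y = e^(8(1-cos(x)))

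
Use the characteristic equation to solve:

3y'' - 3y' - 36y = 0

Characteristic equation: 3r² - 3r - 36 = 0
Divide by 3: r² - r - 12 = 0
Roots: r = 4, -3 (distinct real)
General solution: y = C₁e^(4x) + C₂e^(-3x)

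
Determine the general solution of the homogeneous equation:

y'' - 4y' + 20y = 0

Characteristic equation: r² - 4r + 20 = 0
Roots: r = 2 ± 4i (complex conjugates)
General solution: y = e^(2x)(C₁cos(4x) + C₂sin(4x))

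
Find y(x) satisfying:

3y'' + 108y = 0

Characteristic equation: 3r² + 108 = 0
Divide by 3: r² + 36 = 0
Roots: r = ±6i (complex conjugates)
General solution: y = C₁cos(6x) + C₂sin(6x)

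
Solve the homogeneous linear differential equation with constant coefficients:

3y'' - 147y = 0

Characteristic equation: 3r² - 147 = 0
Divide by 3: r² - 49 = 0
Roots: r = 7, -7 (distinct real)
General solution: y = C₁e^(7x) + C₂e^(-7x)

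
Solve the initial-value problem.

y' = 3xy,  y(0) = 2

General solution: y = Ce^(3x²/2)
Applying IC y(0) = 2:
Particular solution: y = 2e^(3x²/2)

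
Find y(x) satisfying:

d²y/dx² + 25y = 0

Characteristic equation: r² + 25 = 0
Roots: r = ±5i (complex conjugates)
General solution: y = C₁cos(5x) + C₂sin(5x)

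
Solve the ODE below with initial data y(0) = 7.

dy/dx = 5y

General solution: y = Ce^(5x)
Applying IC y(0) = 7:
Particular solution: y = 7e^(5x)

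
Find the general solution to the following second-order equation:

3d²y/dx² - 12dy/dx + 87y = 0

Characteristic equation: 3r² - 12r + 87 = 0
Divide by 3: r² - 4r + 29 = 0
Roots: r = 2 ± 5i (complex conjugates)
General solution: y = e^(2x)(C₁cos(5x) + C₂sin(5x))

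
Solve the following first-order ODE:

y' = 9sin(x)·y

Separating variables and integrating:
ln|y| = -9cos(x) + C

General solution: y = Ce^(-9cos(x))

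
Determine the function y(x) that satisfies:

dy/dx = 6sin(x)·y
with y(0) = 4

General solution: y = Ce^(-6cos(x))
Applying IC y(0) = 4:
Particular solution: y = 4e^(6(1-cos(x)))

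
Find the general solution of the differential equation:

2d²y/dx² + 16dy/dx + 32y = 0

Characteristic equation: 2r² + 16r + 32 = 0
Divide by 2: r² + 8r + 16 = 0
Factored: (r + 4)² = 0
Repeated root: r = -4
General solution: y = (C₁ + C₂x)e^(-4x)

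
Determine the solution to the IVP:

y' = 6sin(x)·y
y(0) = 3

General solution: y = Ce^(-6cos(x))
Applying IC y(0) = 3:
Particular solution: y = 3e^(6(1-cos(x)))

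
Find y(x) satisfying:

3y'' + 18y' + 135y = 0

Characteristic equation: 3r² + 18r + 135 = 0
Divide by 3: r² + 6r + 45 = 0
Roots: r = -3 ± 6i (complex conjugates)
General solution: y = e^(-3x)(C₁cos(6x) + C₂sin(6x))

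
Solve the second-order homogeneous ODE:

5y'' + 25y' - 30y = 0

Characteristic equation: 5r² + 25r - 30 = 0
Divide by 5: r² + 5r - 6 = 0
Roots: r = 1, -6 (distinct real)
General solution: y = C₁e^x + C₂e^(-6x)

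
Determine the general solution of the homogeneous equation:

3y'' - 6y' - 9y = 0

Characteristic equation: 3r² - 6r - 9 = 0
Divide by 3: r² - 2r - 3 = 0
Roots: r = 3, -1 (distinct real)
General solution: y = C₁e^(3x) + C₂e^(-x)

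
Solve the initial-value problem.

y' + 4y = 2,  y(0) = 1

General solution: y = 1/2 + Ce^(-4x)
Applying y(0) = 1: C = 1 - 1/2 = 1/2
Particular solution: y = 1/2 + (1/2)e^(-4x)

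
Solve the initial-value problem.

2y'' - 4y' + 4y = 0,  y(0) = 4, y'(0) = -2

General solution: y = e^x(C₁cos(x) + C₂sin(x))
Complex roots r = 1 ± i
Applying ICs: C₁ = 4, C₂ = -6
Particular solution: y = e^x(4cos(x) - 6sin(x))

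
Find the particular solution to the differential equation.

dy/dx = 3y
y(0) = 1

General solution: y = Ce^(3x)
Applying IC y(0) = 1:
Particular solution: y = e^(3x)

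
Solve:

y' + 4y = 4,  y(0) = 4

General solution: y = 1 + Ce^(-4x)
Applying y(0) = 4: C = 4 - 1 = 3
Particular solution: y = 1 + 3e^(-4x)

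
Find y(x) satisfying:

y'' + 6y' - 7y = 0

Characteristic equation: r² + 6r - 7 = 0
Roots: r = 1, -7 (distinct real)
General solution: y = C₁e^x + C₂e^(-7x)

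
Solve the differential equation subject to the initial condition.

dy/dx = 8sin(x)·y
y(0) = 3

General solution: y = Ce^(-8cos(x))
Applying IC y(0) = 3:
Particular solution: y = 3e^(8(1-cos(x)))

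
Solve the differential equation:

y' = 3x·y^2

Separating variables and integrating:
-1/y = 3x^2/2 + C

General solution: y^-1 = (-3/2)x^2 + C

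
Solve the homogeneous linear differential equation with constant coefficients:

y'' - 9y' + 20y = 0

Characteristic equation: r² - 9r + 20 = 0
Roots: r = 5, 4 (distinct real)
General solution: y = C₁e^(5x) + C₂e^(4x)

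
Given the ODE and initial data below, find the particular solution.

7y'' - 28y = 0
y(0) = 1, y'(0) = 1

General solution: y = C₁e^(2x) + C₂e^(-2x)
Applying ICs: C₁ = 3/4, C₂ = 1/4
Particular solution: y = (3/4)e^(2x) + (1/4)e^(-2x)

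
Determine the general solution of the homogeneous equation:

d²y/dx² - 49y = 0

Characteristic equation: r² - 49 = 0
Roots: r = 7, -7 (distinct real)
General solution: y = C₁e^(7x) + C₂e^(-7x)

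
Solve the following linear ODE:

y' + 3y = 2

Using integrating factor method:

General solution: y = 2/3 + Ce^(-3x)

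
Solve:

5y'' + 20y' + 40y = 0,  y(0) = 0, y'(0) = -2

General solution: y = e^(-2x)(C₁cos(2x) + C₂sin(2x))
Complex roots r = -2 ± 2i
Applying ICs: C₁ = 0, C₂ = -1
Particular solution: y = e^(-2x)(-sin(2x))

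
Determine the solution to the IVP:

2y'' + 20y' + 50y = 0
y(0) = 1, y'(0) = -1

General solution: y = (C₁ + C₂x)e^(-5x)
Repeated root r = -5
Applying ICs: C₁ = 1, C₂ = 4
Particular solution: y = (1 + 4x)e^(-5x)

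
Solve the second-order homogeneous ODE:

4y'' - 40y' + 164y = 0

Characteristic equation: 4r² - 40r + 164 = 0
Divide by 4: r² - 10r + 41 = 0
Roots: r = 5 ± 4i (complex conjugates)
General solution: y = e^(5x)(C₁cos(4x) + C₂sin(4x))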